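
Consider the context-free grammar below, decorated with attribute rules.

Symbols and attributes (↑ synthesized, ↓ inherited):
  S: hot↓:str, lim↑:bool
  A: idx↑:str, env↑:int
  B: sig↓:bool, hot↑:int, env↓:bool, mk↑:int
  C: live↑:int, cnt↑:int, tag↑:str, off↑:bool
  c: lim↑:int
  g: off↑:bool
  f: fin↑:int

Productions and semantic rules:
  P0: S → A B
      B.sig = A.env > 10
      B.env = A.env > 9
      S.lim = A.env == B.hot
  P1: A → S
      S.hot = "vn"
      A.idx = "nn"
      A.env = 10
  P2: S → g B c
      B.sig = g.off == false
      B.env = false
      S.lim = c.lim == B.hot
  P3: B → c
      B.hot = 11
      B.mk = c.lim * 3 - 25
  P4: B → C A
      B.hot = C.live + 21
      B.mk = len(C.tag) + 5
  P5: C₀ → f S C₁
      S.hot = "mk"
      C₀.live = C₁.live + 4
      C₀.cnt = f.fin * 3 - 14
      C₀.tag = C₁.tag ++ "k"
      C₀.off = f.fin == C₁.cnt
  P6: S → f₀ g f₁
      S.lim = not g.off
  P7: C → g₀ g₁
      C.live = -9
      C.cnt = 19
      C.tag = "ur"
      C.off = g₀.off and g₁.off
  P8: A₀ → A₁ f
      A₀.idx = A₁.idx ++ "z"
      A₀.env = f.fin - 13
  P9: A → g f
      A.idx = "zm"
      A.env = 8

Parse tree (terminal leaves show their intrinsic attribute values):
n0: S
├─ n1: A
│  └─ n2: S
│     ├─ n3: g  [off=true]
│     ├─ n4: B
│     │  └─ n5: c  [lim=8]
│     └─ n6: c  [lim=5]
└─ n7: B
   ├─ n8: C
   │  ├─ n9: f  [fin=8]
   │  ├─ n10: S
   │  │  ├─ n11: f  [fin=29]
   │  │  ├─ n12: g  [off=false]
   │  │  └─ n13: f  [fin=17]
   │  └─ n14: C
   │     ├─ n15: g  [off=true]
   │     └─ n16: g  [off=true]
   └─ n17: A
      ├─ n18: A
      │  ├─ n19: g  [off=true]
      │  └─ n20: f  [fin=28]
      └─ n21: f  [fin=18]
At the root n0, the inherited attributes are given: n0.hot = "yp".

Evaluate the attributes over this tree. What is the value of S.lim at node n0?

false

1. n0.hot = "yp"  [given at root]
2. n2.hot = "vn"  ["vn"]
3. n3.off = true  [terminal]
4. n4.sig = false  [g.off == false]
5. n4.env = false  [false]
6. n5.lim = 8  [terminal]
7. n4.hot = 11  [11]
8. n4.mk = -1  [c.lim * 3 - 25]
9. n6.lim = 5  [terminal]
10. n2.lim = false  [c.lim == B.hot]
11. n1.idx = "nn"  ["nn"]
12. n1.env = 10  [10]
13. n7.sig = false  [A.env > 10]
14. n7.env = true  [A.env > 9]
15. n9.fin = 8  [terminal]
16. n10.hot = "mk"  ["mk"]
17. n11.fin = 29  [terminal]
18. n12.off = false  [terminal]
19. n13.fin = 17  [terminal]
20. n10.lim = true  [not g.off]
21. n15.off = true  [terminal]
22. n16.off = true  [terminal]
23. n14.live = -9  [-9]
24. n14.cnt = 19  [19]
25. n14.tag = "ur"  ["ur"]
26. n14.off = true  [g₀.off and g₁.off]
27. n8.live = -5  [C₁.live + 4]
28. n8.cnt = 10  [f.fin * 3 - 14]
29. n8.tag = "urk"  [C₁.tag ++ "k"]
30. n8.off = false  [f.fin == C₁.cnt]
31. n19.off = true  [terminal]
32. n20.fin = 28  [terminal]
33. n18.idx = "zm"  ["zm"]
34. n18.env = 8  [8]
35. n21.fin = 18  [terminal]
36. n17.idx = "zmz"  [A₁.idx ++ "z"]
37. n17.env = 5  [f.fin - 13]
38. n7.hot = 16  [C.live + 21]
39. n7.mk = 8  [len(C.tag) + 5]
40. n0.lim = false  [A.env == B.hot]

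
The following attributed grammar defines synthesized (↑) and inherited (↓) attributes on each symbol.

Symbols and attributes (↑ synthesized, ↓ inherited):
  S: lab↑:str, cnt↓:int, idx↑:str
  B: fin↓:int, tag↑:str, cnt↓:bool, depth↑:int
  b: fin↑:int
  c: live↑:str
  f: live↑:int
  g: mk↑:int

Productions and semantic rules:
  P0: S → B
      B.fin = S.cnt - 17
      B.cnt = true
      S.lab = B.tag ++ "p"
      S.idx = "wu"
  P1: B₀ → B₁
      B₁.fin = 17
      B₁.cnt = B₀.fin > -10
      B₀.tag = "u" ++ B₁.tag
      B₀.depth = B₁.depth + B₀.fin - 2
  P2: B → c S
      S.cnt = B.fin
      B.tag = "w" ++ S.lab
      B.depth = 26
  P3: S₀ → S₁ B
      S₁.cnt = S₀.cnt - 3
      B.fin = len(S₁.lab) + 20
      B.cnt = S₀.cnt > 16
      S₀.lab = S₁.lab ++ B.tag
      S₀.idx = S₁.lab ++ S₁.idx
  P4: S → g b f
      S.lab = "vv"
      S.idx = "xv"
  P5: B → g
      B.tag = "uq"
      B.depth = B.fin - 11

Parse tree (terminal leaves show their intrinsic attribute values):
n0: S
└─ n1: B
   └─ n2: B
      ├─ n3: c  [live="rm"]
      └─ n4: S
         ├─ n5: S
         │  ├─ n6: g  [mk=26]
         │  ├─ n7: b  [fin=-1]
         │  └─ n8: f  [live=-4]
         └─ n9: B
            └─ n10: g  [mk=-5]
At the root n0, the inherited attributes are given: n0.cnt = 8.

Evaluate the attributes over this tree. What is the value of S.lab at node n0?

"uwvvuqp"

1. n0.cnt = 8  [given at root]
2. n1.fin = -9  [S.cnt - 17]
3. n1.cnt = true  [true]
4. n2.fin = 17  [17]
5. n2.cnt = true  [B₀.fin > -10]
6. n3.live = "rm"  [terminal]
7. n4.cnt = 17  [B.fin]
8. n5.cnt = 14  [S₀.cnt - 3]
9. n6.mk = 26  [terminal]
10. n7.fin = -1  [terminal]
11. n8.live = -4  [terminal]
12. n5.lab = "vv"  ["vv"]
13. n5.idx = "xv"  ["xv"]
14. n9.fin = 22  [len(S₁.lab) + 20]
15. n9.cnt = true  [S₀.cnt > 16]
16. n10.mk = -5  [terminal]
17. n9.tag = "uq"  ["uq"]
18. n9.depth = 11  [B.fin - 11]
19. n4.lab = "vvuq"  [S₁.lab ++ B.tag]
20. n4.idx = "vvxv"  [S₁.lab ++ S₁.idx]
21. n2.tag = "wvvuq"  ["w" ++ S.lab]
22. n2.depth = 26  [26]
23. n1.tag = "uwvvuq"  ["u" ++ B₁.tag]
24. n1.depth = 15  [B₁.depth + B₀.fin - 2]
25. n0.lab = "uwvvuqp"  [B.tag ++ "p"]
26. n0.idx = "wu"  ["wu"]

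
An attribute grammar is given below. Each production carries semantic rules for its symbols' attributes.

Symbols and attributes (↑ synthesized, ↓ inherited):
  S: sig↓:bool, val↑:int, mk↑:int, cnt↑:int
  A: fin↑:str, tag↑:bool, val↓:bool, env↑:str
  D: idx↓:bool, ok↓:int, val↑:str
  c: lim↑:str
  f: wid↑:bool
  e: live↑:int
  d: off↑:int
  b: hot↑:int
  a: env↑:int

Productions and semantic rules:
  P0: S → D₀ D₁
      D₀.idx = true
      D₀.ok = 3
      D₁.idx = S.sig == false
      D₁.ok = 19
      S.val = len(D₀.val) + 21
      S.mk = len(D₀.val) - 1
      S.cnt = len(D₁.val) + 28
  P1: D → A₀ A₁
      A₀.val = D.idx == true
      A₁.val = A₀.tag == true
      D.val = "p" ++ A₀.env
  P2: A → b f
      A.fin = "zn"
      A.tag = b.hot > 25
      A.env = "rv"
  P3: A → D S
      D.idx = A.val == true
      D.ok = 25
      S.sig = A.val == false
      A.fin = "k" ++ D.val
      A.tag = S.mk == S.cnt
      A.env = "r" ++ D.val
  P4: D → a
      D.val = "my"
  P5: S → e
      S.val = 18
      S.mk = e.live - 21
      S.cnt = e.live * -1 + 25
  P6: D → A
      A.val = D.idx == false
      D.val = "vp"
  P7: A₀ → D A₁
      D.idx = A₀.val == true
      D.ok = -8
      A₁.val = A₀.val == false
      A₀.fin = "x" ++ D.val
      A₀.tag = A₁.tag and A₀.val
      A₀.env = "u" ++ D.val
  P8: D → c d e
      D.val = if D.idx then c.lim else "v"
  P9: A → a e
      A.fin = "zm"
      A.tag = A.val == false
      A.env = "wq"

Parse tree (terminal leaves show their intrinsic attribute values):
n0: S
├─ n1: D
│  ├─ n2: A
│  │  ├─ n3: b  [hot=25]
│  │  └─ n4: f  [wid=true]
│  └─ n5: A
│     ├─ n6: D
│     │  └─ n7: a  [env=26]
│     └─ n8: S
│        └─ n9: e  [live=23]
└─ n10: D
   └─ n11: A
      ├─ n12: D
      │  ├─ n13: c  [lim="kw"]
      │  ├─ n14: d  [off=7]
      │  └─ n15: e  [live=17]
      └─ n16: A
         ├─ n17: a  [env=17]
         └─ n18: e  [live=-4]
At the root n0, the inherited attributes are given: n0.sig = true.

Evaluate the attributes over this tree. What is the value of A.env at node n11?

1. n0.sig = true  [given at root]
2. n1.idx = true  [true]
3. n1.ok = 3  [3]
4. n2.val = true  [D.idx == true]
5. n3.hot = 25  [terminal]
6. n4.wid = true  [terminal]
7. n2.fin = "zn"  ["zn"]
8. n2.tag = false  [b.hot > 25]
9. n2.env = "rv"  ["rv"]
10. n5.val = false  [A₀.tag == true]
11. n6.idx = false  [A.val == true]
12. n6.ok = 25  [25]
13. n7.env = 26  [terminal]
14. n6.val = "my"  ["my"]
15. n8.sig = true  [A.val == false]
16. n9.live = 23  [terminal]
17. n8.val = 18  [18]
18. n8.mk = 2  [e.live - 21]
19. n8.cnt = 2  [e.live * -1 + 25]
20. n5.fin = "kmy"  ["k" ++ D.val]
21. n5.tag = true  [S.mk == S.cnt]
22. n5.env = "rmy"  ["r" ++ D.val]
23. n1.val = "prv"  ["p" ++ A₀.env]
24. n10.idx = false  [S.sig == false]
25. n10.ok = 19  [19]
26. n11.val = true  [D.idx == false]
27. n12.idx = true  [A₀.val == true]
28. n12.ok = -8  [-8]
29. n13.lim = "kw"  [terminal]
30. n14.off = 7  [terminal]
31. n15.live = 17  [terminal]
32. n12.val = "kw"  [if D.idx then c.lim else "v"]
33. n16.val = false  [A₀.val == false]
34. n17.env = 17  [terminal]
35. n18.live = -4  [terminal]
36. n16.fin = "zm"  ["zm"]
37. n16.tag = true  [A.val == false]
38. n16.env = "wq"  ["wq"]
39. n11.fin = "xkw"  ["x" ++ D.val]
40. n11.tag = true  [A₁.tag and A₀.val]
41. n11.env = "ukw"  ["u" ++ D.val]
42. n10.val = "vp"  ["vp"]
43. n0.val = 24  [len(D₀.val) + 21]
44. n0.mk = 2  [len(D₀.val) - 1]
45. n0.cnt = 30  [len(D₁.val) + 28]

"ukw"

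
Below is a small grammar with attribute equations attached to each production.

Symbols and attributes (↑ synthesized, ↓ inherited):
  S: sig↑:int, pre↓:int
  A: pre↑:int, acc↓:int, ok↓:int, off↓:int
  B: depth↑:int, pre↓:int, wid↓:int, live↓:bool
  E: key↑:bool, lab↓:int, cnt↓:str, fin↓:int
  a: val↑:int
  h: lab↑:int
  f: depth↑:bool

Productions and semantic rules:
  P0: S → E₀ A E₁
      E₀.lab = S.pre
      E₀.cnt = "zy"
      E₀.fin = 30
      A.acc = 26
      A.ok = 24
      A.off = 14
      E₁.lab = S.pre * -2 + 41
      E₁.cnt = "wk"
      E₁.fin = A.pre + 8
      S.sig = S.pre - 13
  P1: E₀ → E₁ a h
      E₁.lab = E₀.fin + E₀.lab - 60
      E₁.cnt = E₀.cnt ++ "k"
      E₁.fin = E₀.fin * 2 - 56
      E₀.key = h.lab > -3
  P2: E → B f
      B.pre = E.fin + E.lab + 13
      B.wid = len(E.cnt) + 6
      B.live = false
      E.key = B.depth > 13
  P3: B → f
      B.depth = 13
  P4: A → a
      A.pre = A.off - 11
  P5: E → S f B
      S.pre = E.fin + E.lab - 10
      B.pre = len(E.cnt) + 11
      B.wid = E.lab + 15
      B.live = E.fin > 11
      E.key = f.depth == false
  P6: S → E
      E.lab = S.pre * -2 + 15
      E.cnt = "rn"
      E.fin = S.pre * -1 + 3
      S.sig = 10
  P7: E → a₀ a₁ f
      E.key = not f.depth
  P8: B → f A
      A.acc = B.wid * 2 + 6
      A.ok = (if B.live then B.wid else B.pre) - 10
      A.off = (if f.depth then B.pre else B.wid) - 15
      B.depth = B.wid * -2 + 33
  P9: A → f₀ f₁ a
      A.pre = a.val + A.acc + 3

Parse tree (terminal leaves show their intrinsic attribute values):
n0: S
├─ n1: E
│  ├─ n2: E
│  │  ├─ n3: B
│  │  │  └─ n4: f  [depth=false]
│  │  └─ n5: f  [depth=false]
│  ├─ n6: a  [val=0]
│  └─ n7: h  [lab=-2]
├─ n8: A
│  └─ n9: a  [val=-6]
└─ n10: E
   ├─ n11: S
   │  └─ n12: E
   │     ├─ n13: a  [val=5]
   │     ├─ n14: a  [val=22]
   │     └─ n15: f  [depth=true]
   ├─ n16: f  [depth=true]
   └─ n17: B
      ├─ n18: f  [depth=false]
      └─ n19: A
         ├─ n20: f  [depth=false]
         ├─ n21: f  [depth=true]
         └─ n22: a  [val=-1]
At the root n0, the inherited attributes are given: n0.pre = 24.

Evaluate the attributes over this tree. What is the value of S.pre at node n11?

1. n0.pre = 24  [given at root]
2. n1.lab = 24  [S.pre]
3. n1.cnt = "zy"  ["zy"]
4. n1.fin = 30  [30]
5. n2.lab = -6  [E₀.fin + E₀.lab - 60]
6. n2.cnt = "zyk"  [E₀.cnt ++ "k"]
7. n2.fin = 4  [E₀.fin * 2 - 56]
8. n3.pre = 11  [E.fin + E.lab + 13]
9. n3.wid = 9  [len(E.cnt) + 6]
10. n3.live = false  [false]
11. n4.depth = false  [terminal]
12. n3.depth = 13  [13]
13. n5.depth = false  [terminal]
14. n2.key = false  [B.depth > 13]
15. n6.val = 0  [terminal]
16. n7.lab = -2  [terminal]
17. n1.key = true  [h.lab > -3]
18. n8.acc = 26  [26]
19. n8.ok = 24  [24]
20. n8.off = 14  [14]
21. n9.val = -6  [terminal]
22. n8.pre = 3  [A.off - 11]
23. n10.lab = -7  [S.pre * -2 + 41]
24. n10.cnt = "wk"  ["wk"]
25. n10.fin = 11  [A.pre + 8]
26. n11.pre = -6  [E.fin + E.lab - 10]
27. n12.lab = 27  [S.pre * -2 + 15]
28. n12.cnt = "rn"  ["rn"]
29. n12.fin = 9  [S.pre * -1 + 3]
30. n13.val = 5  [terminal]
31. n14.val = 22  [terminal]
32. n15.depth = true  [terminal]
33. n12.key = false  [not f.depth]
34. n11.sig = 10  [10]
35. n16.depth = true  [terminal]
36. n17.pre = 13  [len(E.cnt) + 11]
37. n17.wid = 8  [E.lab + 15]
38. n17.live = false  [E.fin > 11]
39. n18.depth = false  [terminal]
40. n19.acc = 22  [B.wid * 2 + 6]
41. n19.ok = 3  [(if B.live then B.wid else B.pre) - 10]
42. n19.off = -7  [(if f.depth then B.pre else B.wid) - 15]
43. n20.depth = false  [terminal]
44. n21.depth = true  [terminal]
45. n22.val = -1  [terminal]
46. n19.pre = 24  [a.val + A.acc + 3]
47. n17.depth = 17  [B.wid * -2 + 33]
48. n10.key = false  [f.depth == false]
49. n0.sig = 11  [S.pre - 13]

-6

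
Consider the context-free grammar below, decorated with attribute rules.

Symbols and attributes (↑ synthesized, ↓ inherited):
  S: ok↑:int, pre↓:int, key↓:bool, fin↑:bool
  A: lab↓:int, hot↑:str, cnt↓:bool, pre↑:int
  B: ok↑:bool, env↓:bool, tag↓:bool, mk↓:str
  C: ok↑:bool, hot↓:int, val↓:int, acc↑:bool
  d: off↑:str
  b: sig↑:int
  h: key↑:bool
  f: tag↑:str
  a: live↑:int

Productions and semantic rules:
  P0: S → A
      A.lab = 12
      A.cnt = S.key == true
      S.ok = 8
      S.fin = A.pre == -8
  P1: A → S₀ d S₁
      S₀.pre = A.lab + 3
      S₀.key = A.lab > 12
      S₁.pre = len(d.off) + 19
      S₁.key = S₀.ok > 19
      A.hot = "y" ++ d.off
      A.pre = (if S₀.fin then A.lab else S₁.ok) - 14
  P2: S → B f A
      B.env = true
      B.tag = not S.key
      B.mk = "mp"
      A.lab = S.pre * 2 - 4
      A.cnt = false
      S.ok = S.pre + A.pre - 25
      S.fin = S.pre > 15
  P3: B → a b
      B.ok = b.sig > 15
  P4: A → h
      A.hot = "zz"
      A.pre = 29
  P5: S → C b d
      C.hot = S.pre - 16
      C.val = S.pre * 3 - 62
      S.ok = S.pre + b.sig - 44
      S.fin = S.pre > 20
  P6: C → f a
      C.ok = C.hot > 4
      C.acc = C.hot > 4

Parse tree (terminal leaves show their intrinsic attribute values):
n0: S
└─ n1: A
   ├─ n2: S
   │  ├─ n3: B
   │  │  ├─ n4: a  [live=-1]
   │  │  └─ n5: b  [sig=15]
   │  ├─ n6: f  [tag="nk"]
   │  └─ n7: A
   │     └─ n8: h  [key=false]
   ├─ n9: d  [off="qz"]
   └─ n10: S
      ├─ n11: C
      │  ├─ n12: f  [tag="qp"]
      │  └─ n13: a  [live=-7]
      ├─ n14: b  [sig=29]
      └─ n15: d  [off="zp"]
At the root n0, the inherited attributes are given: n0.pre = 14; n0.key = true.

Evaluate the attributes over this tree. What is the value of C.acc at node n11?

true

1. n0.pre = 14  [given at root]
2. n0.key = true  [given at root]
3. n1.lab = 12  [12]
4. n1.cnt = true  [S.key == true]
5. n2.pre = 15  [A.lab + 3]
6. n2.key = false  [A.lab > 12]
7. n3.env = true  [true]
8. n3.tag = true  [not S.key]
9. n3.mk = "mp"  ["mp"]
10. n4.live = -1  [terminal]
11. n5.sig = 15  [terminal]
12. n3.ok = false  [b.sig > 15]
13. n6.tag = "nk"  [terminal]
14. n7.lab = 26  [S.pre * 2 - 4]
15. n7.cnt = false  [false]
16. n8.key = false  [terminal]
17. n7.hot = "zz"  ["zz"]
18. n7.pre = 29  [29]
19. n2.ok = 19  [S.pre + A.pre - 25]
20. n2.fin = false  [S.pre > 15]
21. n9.off = "qz"  [terminal]
22. n10.pre = 21  [len(d.off) + 19]
23. n10.key = false  [S₀.ok > 19]
24. n11.hot = 5  [S.pre - 16]
25. n11.val = 1  [S.pre * 3 - 62]
26. n12.tag = "qp"  [terminal]
27. n13.live = -7  [terminal]
28. n11.ok = true  [C.hot > 4]
29. n11.acc = true  [C.hot > 4]
30. n14.sig = 29  [terminal]
31. n15.off = "zp"  [terminal]
32. n10.ok = 6  [S.pre + b.sig - 44]
33. n10.fin = true  [S.pre > 20]
34. n1.hot = "yqz"  ["y" ++ d.off]
35. n1.pre = -8  [(if S₀.fin then A.lab else S₁.ok) - 14]
36. n0.ok = 8  [8]
37. n0.fin = true  [A.pre == -8]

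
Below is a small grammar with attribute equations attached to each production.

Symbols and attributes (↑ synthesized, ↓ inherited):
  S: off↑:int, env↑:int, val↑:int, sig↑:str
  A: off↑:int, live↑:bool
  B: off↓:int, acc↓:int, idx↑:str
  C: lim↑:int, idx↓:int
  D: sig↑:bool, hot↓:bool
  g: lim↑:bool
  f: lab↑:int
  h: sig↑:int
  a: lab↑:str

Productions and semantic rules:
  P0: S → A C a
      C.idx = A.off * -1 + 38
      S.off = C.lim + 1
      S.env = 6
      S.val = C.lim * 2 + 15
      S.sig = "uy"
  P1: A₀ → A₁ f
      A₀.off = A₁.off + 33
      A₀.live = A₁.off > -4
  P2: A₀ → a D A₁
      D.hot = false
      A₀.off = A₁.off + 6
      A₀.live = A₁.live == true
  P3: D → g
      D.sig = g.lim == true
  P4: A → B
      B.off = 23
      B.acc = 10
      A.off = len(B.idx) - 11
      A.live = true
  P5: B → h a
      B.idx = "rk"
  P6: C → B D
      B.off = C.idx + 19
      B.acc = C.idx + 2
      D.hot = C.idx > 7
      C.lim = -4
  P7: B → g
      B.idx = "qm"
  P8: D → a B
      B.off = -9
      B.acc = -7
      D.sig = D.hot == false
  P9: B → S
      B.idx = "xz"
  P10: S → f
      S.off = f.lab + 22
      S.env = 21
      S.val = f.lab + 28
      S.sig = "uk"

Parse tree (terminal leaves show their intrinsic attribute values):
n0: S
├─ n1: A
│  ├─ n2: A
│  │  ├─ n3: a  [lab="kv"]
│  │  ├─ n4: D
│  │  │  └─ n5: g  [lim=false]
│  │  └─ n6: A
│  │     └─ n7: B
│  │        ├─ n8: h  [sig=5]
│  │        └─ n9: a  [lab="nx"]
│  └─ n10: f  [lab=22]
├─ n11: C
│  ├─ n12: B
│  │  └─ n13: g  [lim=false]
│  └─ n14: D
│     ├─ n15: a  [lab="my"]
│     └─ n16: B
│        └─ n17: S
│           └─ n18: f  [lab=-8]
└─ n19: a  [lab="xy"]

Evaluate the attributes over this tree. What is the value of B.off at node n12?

27

1. n3.lab = "kv"  [terminal]
2. n4.hot = false  [false]
3. n5.lim = false  [terminal]
4. n4.sig = false  [g.lim == true]
5. n7.off = 23  [23]
6. n7.acc = 10  [10]
7. n8.sig = 5  [terminal]
8. n9.lab = "nx"  [terminal]
9. n7.idx = "rk"  ["rk"]
10. n6.off = -9  [len(B.idx) - 11]
11. n6.live = true  [true]
12. n2.off = -3  [A₁.off + 6]
13. n2.live = true  [A₁.live == true]
14. n10.lab = 22  [terminal]
15. n1.off = 30  [A₁.off + 33]
16. n1.live = true  [A₁.off > -4]
17. n11.idx = 8  [A.off * -1 + 38]
18. n12.off = 27  [C.idx + 19]
19. n12.acc = 10  [C.idx + 2]
20. n13.lim = false  [terminal]
21. n12.idx = "qm"  ["qm"]
22. n14.hot = true  [C.idx > 7]
23. n15.lab = "my"  [terminal]
24. n16.off = -9  [-9]
25. n16.acc = -7  [-7]
26. n18.lab = -8  [terminal]
27. n17.off = 14  [f.lab + 22]
28. n17.env = 21  [21]
29. n17.val = 20  [f.lab + 28]
30. n17.sig = "uk"  ["uk"]
31. n16.idx = "xz"  ["xz"]
32. n14.sig = false  [D.hot == false]
33. n11.lim = -4  [-4]
34. n19.lab = "xy"  [terminal]
35. n0.off = -3  [C.lim + 1]
36. n0.env = 6  [6]
37. n0.val = 7  [C.lim * 2 + 15]
38. n0.sig = "uy"  ["uy"]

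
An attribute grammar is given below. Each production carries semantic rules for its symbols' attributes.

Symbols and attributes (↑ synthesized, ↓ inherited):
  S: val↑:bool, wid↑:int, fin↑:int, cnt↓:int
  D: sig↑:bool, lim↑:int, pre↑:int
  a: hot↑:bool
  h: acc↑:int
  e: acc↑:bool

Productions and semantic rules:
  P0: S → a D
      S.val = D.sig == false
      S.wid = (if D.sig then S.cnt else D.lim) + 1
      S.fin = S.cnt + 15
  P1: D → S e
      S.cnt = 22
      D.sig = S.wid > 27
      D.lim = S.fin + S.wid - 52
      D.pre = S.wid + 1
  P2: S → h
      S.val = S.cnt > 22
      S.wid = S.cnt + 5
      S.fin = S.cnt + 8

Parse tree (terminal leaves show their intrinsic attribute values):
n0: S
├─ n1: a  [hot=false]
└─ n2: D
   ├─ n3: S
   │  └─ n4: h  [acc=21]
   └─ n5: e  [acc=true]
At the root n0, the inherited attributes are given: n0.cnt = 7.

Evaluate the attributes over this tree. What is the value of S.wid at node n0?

6

1. n0.cnt = 7  [given at root]
2. n1.hot = false  [terminal]
3. n3.cnt = 22  [22]
4. n4.acc = 21  [terminal]
5. n3.val = false  [S.cnt > 22]
6. n3.wid = 27  [S.cnt + 5]
7. n3.fin = 30  [S.cnt + 8]
8. n5.acc = true  [terminal]
9. n2.sig = false  [S.wid > 27]
10. n2.lim = 5  [S.fin + S.wid - 52]
11. n2.pre = 28  [S.wid + 1]
12. n0.val = true  [D.sig == false]
13. n0.wid = 6  [(if D.sig then S.cnt else D.lim) + 1]
14. n0.fin = 22  [S.cnt + 15]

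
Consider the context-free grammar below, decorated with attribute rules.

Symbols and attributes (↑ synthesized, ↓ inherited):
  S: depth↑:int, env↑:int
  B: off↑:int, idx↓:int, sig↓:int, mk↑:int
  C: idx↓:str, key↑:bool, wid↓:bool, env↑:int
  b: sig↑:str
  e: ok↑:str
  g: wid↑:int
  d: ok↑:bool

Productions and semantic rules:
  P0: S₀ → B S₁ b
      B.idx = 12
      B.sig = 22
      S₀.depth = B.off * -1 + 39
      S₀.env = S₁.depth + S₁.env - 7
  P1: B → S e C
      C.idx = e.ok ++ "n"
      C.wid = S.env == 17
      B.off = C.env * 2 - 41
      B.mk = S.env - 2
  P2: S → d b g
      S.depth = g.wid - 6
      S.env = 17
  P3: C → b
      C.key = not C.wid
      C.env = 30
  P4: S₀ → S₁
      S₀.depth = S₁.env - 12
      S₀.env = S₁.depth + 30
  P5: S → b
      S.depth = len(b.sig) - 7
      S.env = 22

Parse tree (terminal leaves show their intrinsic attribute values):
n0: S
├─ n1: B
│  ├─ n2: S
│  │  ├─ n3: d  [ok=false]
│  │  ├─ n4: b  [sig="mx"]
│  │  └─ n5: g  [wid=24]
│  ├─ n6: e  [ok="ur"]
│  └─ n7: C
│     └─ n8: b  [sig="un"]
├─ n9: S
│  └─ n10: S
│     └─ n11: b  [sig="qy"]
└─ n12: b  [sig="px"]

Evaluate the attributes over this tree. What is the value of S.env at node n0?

28

1. n1.idx = 12  [12]
2. n1.sig = 22  [22]
3. n3.ok = false  [terminal]
4. n4.sig = "mx"  [terminal]
5. n5.wid = 24  [terminal]
6. n2.depth = 18  [g.wid - 6]
7. n2.env = 17  [17]
8. n6.ok = "ur"  [terminal]
9. n7.idx = "urn"  [e.ok ++ "n"]
10. n7.wid = true  [S.env == 17]
11. n8.sig = "un"  [terminal]
12. n7.key = false  [not C.wid]
13. n7.env = 30  [30]
14. n1.off = 19  [C.env * 2 - 41]
15. n1.mk = 15  [S.env - 2]
16. n11.sig = "qy"  [terminal]
17. n10.depth = -5  [len(b.sig) - 7]
18. n10.env = 22  [22]
19. n9.depth = 10  [S₁.env - 12]
20. n9.env = 25  [S₁.depth + 30]
21. n12.sig = "px"  [terminal]
22. n0.depth = 20  [B.off * -1 + 39]
23. n0.env = 28  [S₁.depth + S₁.env - 7]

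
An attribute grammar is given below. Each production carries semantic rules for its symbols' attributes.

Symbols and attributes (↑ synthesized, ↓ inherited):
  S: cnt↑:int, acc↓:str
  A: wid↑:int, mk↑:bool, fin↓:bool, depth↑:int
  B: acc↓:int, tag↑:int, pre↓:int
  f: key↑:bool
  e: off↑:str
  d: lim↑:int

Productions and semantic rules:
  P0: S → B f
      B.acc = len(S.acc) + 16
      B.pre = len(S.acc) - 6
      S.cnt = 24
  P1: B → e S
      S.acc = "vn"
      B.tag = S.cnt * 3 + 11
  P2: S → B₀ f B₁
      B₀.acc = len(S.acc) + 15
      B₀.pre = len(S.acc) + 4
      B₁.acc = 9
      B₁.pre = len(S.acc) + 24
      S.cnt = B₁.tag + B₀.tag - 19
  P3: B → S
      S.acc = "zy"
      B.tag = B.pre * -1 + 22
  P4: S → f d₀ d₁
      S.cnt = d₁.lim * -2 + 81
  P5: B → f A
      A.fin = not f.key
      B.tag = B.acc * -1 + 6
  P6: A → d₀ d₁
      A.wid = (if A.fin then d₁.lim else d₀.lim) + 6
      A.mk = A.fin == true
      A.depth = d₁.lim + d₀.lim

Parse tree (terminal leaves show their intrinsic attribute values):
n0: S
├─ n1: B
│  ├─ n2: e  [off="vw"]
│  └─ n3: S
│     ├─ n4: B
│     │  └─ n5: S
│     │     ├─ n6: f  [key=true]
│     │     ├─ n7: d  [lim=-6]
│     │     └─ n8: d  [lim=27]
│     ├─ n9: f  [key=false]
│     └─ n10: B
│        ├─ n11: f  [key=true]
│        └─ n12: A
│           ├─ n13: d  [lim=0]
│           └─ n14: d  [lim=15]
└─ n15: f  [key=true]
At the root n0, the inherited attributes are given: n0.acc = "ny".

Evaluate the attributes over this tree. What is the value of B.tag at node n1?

1. n0.acc = "ny"  [given at root]
2. n1.acc = 18  [len(S.acc) + 16]
3. n1.pre = -4  [len(S.acc) - 6]
4. n2.off = "vw"  [terminal]
5. n3.acc = "vn"  ["vn"]
6. n4.acc = 17  [len(S.acc) + 15]
7. n4.pre = 6  [len(S.acc) + 4]
8. n5.acc = "zy"  ["zy"]
9. n6.key = true  [terminal]
10. n7.lim = -6  [terminal]
11. n8.lim = 27  [terminal]
12. n5.cnt = 27  [d₁.lim * -2 + 81]
13. n4.tag = 16  [B.pre * -1 + 22]
14. n9.key = false  [terminal]
15. n10.acc = 9  [9]
16. n10.pre = 26  [len(S.acc) + 24]
17. n11.key = true  [terminal]
18. n12.fin = false  [not f.key]
19. n13.lim = 0  [terminal]
20. n14.lim = 15  [terminal]
21. n12.wid = 6  [(if A.fin then d₁.lim else d₀.lim) + 6]
22. n12.mk = false  [A.fin == true]
23. n12.depth = 15  [d₁.lim + d₀.lim]
24. n10.tag = -3  [B.acc * -1 + 6]
25. n3.cnt = -6  [B₁.tag + B₀.tag - 19]
26. n1.tag = -7  [S.cnt * 3 + 11]
27. n15.key = true  [terminal]
28. n0.cnt = 24  [24]

-7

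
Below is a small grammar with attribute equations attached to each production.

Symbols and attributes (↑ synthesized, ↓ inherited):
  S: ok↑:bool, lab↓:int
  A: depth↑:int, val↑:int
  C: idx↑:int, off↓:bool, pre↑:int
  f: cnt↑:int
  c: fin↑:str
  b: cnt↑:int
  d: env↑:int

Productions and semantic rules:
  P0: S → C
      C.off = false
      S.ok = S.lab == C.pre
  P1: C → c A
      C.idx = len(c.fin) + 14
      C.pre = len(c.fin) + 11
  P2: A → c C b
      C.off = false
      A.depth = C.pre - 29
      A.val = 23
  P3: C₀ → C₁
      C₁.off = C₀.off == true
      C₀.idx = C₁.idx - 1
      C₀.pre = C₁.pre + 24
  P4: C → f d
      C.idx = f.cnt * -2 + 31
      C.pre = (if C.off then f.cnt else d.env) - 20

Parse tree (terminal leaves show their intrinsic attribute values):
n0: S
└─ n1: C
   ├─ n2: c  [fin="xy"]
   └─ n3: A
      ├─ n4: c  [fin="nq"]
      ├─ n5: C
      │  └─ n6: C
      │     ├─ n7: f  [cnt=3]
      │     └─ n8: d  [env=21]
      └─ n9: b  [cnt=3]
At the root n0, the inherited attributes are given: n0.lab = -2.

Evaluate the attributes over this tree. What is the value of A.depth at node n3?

1. n0.lab = -2  [given at root]
2. n1.off = false  [false]
3. n2.fin = "xy"  [terminal]
4. n4.fin = "nq"  [terminal]
5. n5.off = false  [false]
6. n6.off = false  [C₀.off == true]
7. n7.cnt = 3  [terminal]
8. n8.env = 21  [terminal]
9. n6.idx = 25  [f.cnt * -2 + 31]
10. n6.pre = 1  [(if C.off then f.cnt else d.env) - 20]
11. n5.idx = 24  [C₁.idx - 1]
12. n5.pre = 25  [C₁.pre + 24]
13. n9.cnt = 3  [terminal]
14. n3.depth = -4  [C.pre - 29]
15. n3.val = 23  [23]
16. n1.idx = 16  [len(c.fin) + 14]
17. n1.pre = 13  [len(c.fin) + 11]
18. n0.ok = false  [S.lab == C.pre]

-4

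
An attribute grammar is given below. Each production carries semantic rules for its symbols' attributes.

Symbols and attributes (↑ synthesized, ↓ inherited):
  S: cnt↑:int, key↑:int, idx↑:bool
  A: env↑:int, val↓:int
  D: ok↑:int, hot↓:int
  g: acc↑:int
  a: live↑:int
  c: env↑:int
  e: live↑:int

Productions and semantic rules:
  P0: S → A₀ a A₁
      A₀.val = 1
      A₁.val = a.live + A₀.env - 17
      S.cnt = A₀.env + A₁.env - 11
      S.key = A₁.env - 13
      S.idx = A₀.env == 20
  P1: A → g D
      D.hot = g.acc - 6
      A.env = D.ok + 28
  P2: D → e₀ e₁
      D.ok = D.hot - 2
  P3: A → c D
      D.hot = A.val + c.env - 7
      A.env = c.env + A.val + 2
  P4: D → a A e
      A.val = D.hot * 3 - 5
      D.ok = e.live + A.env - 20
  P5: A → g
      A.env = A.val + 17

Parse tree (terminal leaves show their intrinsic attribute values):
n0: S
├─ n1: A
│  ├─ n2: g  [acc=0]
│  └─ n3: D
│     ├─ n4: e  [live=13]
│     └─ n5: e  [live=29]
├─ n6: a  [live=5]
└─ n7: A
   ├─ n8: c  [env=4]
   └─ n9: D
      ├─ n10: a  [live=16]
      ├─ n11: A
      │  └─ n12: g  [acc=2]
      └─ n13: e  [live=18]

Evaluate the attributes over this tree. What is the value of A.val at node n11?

1. n1.val = 1  [1]
2. n2.acc = 0  [terminal]
3. n3.hot = -6  [g.acc - 6]
4. n4.live = 13  [terminal]
5. n5.live = 29  [terminal]
6. n3.ok = -8  [D.hot - 2]
7. n1.env = 20  [D.ok + 28]
8. n6.live = 5  [terminal]
9. n7.val = 8  [a.live + A₀.env - 17]
10. n8.env = 4  [terminal]
11. n9.hot = 5  [A.val + c.env - 7]
12. n10.live = 16  [terminal]
13. n11.val = 10  [D.hot * 3 - 5]
14. n12.acc = 2  [terminal]
15. n11.env = 27  [A.val + 17]
16. n13.live = 18  [terminal]
17. n9.ok = 25  [e.live + A.env - 20]
18. n7.env = 14  [c.env + A.val + 2]
19. n0.cnt = 23  [A₀.env + A₁.env - 11]
20. n0.key = 1  [A₁.env - 13]
21. n0.idx = true  [A₀.env == 20]

10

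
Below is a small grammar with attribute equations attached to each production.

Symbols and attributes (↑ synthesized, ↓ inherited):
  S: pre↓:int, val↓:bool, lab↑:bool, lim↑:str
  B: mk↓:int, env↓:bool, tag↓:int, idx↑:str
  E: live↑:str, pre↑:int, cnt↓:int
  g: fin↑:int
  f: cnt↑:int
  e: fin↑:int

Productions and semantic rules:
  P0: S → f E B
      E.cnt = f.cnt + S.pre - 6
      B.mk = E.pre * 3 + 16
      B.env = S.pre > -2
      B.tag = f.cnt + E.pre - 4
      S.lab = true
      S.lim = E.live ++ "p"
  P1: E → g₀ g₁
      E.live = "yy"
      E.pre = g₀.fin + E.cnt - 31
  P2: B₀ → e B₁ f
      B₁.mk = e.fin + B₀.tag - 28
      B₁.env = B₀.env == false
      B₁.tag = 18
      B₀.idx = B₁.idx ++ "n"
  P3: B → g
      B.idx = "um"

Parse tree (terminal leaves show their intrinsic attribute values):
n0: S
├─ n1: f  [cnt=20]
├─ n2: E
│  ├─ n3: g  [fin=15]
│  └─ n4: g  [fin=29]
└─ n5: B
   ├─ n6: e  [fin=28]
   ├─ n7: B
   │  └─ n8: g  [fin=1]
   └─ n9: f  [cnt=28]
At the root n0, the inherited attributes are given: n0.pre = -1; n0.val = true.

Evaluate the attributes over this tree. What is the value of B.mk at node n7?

13

1. n0.pre = -1  [given at root]
2. n0.val = true  [given at root]
3. n1.cnt = 20  [terminal]
4. n2.cnt = 13  [f.cnt + S.pre - 6]
5. n3.fin = 15  [terminal]
6. n4.fin = 29  [terminal]
7. n2.live = "yy"  ["yy"]
8. n2.pre = -3  [g₀.fin + E.cnt - 31]
9. n5.mk = 7  [E.pre * 3 + 16]
10. n5.env = true  [S.pre > -2]
11. n5.tag = 13  [f.cnt + E.pre - 4]
12. n6.fin = 28  [terminal]
13. n7.mk = 13  [e.fin + B₀.tag - 28]
14. n7.env = false  [B₀.env == false]
15. n7.tag = 18  [18]
16. n8.fin = 1  [terminal]
17. n7.idx = "um"  ["um"]
18. n9.cnt = 28  [terminal]
19. n5.idx = "umn"  [B₁.idx ++ "n"]
20. n0.lab = true  [true]
21. n0.lim = "yyp"  [E.live ++ "p"]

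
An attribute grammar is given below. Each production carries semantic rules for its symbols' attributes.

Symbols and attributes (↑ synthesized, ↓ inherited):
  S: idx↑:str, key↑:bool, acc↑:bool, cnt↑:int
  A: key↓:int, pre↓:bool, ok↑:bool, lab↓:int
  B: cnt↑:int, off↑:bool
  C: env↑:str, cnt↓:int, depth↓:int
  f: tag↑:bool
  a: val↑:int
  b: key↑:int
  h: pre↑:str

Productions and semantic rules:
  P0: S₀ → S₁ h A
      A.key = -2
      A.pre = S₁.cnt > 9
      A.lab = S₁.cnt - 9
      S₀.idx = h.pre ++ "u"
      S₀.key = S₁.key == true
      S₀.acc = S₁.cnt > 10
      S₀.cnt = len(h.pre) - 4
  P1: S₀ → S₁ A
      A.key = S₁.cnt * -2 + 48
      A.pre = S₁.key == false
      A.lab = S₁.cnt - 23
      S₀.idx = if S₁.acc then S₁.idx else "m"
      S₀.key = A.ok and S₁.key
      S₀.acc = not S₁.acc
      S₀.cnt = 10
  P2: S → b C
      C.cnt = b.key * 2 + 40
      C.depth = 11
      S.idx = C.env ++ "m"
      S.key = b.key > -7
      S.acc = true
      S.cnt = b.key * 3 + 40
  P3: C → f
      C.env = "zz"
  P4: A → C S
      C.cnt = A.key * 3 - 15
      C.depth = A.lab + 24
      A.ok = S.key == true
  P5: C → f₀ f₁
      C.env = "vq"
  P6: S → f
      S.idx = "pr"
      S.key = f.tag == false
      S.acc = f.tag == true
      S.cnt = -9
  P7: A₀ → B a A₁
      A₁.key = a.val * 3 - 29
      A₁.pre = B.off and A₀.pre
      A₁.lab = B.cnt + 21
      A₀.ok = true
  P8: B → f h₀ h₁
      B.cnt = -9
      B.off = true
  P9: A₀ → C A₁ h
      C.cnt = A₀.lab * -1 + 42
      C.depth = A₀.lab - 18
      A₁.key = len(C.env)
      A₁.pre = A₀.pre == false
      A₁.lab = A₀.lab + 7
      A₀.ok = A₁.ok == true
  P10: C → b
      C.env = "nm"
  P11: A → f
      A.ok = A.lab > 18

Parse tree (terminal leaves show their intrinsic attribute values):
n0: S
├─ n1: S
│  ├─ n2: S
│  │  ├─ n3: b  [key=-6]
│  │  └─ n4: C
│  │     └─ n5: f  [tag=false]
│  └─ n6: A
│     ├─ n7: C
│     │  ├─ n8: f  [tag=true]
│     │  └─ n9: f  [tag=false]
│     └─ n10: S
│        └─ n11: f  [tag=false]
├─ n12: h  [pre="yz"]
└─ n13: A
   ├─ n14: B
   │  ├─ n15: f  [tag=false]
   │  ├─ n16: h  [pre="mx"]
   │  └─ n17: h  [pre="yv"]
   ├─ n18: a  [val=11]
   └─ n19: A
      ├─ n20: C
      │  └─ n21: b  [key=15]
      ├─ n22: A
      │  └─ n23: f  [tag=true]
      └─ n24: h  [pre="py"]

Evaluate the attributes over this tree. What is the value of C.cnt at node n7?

1. n3.key = -6  [terminal]
2. n4.cnt = 28  [b.key * 2 + 40]
3. n4.depth = 11  [11]
4. n5.tag = false  [terminal]
5. n4.env = "zz"  ["zz"]
6. n2.idx = "zzm"  [C.env ++ "m"]
7. n2.key = true  [b.key > -7]
8. n2.acc = true  [true]
9. n2.cnt = 22  [b.key * 3 + 40]
10. n6.key = 4  [S₁.cnt * -2 + 48]
11. n6.pre = false  [S₁.key == false]
12. n6.lab = -1  [S₁.cnt - 23]
13. n7.cnt = -3  [A.key * 3 - 15]
14. n7.depth = 23  [A.lab + 24]
15. n8.tag = true  [terminal]
16. n9.tag = false  [terminal]
17. n7.env = "vq"  ["vq"]
18. n11.tag = false  [terminal]
19. n10.idx = "pr"  ["pr"]
20. n10.key = true  [f.tag == false]
21. n10.acc = false  [f.tag == true]
22. n10.cnt = -9  [-9]
23. n6.ok = true  [S.key == true]
24. n1.idx = "zzm"  [if S₁.acc then S₁.idx else "m"]
25. n1.key = true  [A.ok and S₁.key]
26. n1.acc = false  [not S₁.acc]
27. n1.cnt = 10  [10]
28. n12.pre = "yz"  [terminal]
29. n13.key = -2  [-2]
30. n13.pre = true  [S₁.cnt > 9]
31. n13.lab = 1  [S₁.cnt - 9]
32. n15.tag = false  [terminal]
33. n16.pre = "mx"  [terminal]
34. n17.pre = "yv"  [terminal]
35. n14.cnt = -9  [-9]
36. n14.off = true  [true]
37. n18.val = 11  [terminal]
38. n19.key = 4  [a.val * 3 - 29]
39. n19.pre = true  [B.off and A₀.pre]
40. n19.lab = 12  [B.cnt + 21]
41. n20.cnt = 30  [A₀.lab * -1 + 42]
42. n20.depth = -6  [A₀.lab - 18]
43. n21.key = 15  [terminal]
44. n20.env = "nm"  ["nm"]
45. n22.key = 2  [len(C.env)]
46. n22.pre = false  [A₀.pre == false]
47. n22.lab = 19  [A₀.lab + 7]
48. n23.tag = true  [terminal]
49. n22.ok = true  [A.lab > 18]
50. n24.pre = "py"  [terminal]
51. n19.ok = true  [A₁.ok == true]
52. n13.ok = true  [true]
53. n0.idx = "yzu"  [h.pre ++ "u"]
54. n0.key = true  [S₁.key == true]
55. n0.acc = false  [S₁.cnt > 10]
56. n0.cnt = -2  [len(h.pre) - 4]

-3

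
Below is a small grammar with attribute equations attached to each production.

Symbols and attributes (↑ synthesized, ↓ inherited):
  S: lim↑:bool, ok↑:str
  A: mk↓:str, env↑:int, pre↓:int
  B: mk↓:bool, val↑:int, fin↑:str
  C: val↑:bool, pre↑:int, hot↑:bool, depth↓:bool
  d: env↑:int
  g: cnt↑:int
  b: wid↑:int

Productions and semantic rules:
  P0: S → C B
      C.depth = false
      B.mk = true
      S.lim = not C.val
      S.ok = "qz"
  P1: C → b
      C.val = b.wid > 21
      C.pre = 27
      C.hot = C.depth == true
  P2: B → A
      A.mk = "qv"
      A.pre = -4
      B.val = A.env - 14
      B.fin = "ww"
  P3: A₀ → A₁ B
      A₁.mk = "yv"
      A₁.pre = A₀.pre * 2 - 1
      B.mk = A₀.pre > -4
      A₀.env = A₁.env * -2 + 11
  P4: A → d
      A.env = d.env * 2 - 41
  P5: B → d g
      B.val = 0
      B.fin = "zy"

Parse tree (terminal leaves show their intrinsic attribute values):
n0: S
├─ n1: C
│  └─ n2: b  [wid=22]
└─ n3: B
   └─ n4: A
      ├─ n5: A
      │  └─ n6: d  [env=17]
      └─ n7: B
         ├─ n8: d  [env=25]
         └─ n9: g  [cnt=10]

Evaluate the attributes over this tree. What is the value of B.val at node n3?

1. n1.depth = false  [false]
2. n2.wid = 22  [terminal]
3. n1.val = true  [b.wid > 21]
4. n1.pre = 27  [27]
5. n1.hot = false  [C.depth == true]
6. n3.mk = true  [true]
7. n4.mk = "qv"  ["qv"]
8. n4.pre = -4  [-4]
9. n5.mk = "yv"  ["yv"]
10. n5.pre = -9  [A₀.pre * 2 - 1]
11. n6.env = 17  [terminal]
12. n5.env = -7  [d.env * 2 - 41]
13. n7.mk = false  [A₀.pre > -4]
14. n8.env = 25  [terminal]
15. n9.cnt = 10  [terminal]
16. n7.val = 0  [0]
17. n7.fin = "zy"  ["zy"]
18. n4.env = 25  [A₁.env * -2 + 11]
19. n3.val = 11  [A.env - 14]
20. n3.fin = "ww"  ["ww"]
21. n0.lim = false  [not C.val]
22. n0.ok = "qz"  ["qz"]

11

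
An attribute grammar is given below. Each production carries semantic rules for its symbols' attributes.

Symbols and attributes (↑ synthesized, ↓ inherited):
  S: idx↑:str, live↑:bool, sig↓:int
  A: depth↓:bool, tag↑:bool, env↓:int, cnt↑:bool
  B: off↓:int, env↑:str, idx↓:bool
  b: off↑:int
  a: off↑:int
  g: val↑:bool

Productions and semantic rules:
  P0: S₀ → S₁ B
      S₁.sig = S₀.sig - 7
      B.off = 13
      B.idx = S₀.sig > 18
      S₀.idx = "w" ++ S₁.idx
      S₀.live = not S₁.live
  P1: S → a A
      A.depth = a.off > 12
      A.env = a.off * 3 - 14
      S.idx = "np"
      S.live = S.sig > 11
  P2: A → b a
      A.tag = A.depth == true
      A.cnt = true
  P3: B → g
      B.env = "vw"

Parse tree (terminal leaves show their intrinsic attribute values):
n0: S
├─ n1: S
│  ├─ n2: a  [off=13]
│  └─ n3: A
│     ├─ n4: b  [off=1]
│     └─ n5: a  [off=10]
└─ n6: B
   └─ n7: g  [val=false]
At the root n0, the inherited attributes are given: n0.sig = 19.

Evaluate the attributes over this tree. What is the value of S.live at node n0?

false

1. n0.sig = 19  [given at root]
2. n1.sig = 12  [S₀.sig - 7]
3. n2.off = 13  [terminal]
4. n3.depth = true  [a.off > 12]
5. n3.env = 25  [a.off * 3 - 14]
6. n4.off = 1  [terminal]
7. n5.off = 10  [terminal]
8. n3.tag = true  [A.depth == true]
9. n3.cnt = true  [true]
10. n1.idx = "np"  ["np"]
11. n1.live = true  [S.sig > 11]
12. n6.off = 13  [13]
13. n6.idx = true  [S₀.sig > 18]
14. n7.val = false  [terminal]
15. n6.env = "vw"  ["vw"]
16. n0.idx = "wnp"  ["w" ++ S₁.idx]
17. n0.live = false  [not S₁.live]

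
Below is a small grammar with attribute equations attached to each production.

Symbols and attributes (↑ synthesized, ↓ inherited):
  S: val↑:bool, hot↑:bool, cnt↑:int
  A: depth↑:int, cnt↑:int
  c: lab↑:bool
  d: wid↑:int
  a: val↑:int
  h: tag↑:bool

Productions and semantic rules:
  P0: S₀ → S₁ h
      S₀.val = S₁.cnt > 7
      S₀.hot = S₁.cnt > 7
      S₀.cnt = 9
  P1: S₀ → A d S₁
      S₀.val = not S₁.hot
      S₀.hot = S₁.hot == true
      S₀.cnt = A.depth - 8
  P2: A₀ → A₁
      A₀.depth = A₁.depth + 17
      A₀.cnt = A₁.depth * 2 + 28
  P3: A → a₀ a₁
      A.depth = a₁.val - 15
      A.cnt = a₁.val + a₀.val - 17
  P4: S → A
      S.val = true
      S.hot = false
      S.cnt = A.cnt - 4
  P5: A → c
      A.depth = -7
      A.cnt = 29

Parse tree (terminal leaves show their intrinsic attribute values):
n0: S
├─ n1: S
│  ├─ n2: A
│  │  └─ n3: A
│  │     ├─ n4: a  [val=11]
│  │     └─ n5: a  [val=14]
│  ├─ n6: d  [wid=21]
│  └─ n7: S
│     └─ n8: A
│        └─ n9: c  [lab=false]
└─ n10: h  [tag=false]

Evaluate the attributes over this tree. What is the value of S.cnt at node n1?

1. n4.val = 11  [terminal]
2. n5.val = 14  [terminal]
3. n3.depth = -1  [a₁.val - 15]
4. n3.cnt = 8  [a₁.val + a₀.val - 17]
5. n2.depth = 16  [A₁.depth + 17]
6. n2.cnt = 26  [A₁.depth * 2 + 28]
7. n6.wid = 21  [terminal]
8. n9.lab = false  [terminal]
9. n8.depth = -7  [-7]
10. n8.cnt = 29  [29]
11. n7.val = true  [true]
12. n7.hot = false  [false]
13. n7.cnt = 25  [A.cnt - 4]
14. n1.val = true  [not S₁.hot]
15. n1.hot = false  [S₁.hot == true]
16. n1.cnt = 8  [A.depth - 8]
17. n10.tag = false  [terminal]
18. n0.val = true  [S₁.cnt > 7]
19. n0.hot = true  [S₁.cnt > 7]
20. n0.cnt = 9  [9]

8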